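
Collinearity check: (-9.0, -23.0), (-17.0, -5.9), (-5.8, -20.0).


Cross product: ((-17)-(-9))*((-20)-(-23)) - ((-5.9)-(-23))*((-5.8)-(-9))
= -78.72

No, not collinear


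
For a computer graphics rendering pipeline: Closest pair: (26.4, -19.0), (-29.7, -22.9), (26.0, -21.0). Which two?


d(P0,P1) = 56.2354, d(P0,P2) = 2.0396, d(P1,P2) = 55.7324
Closest: P0 and P2

Closest pair: (26.4, -19.0) and (26.0, -21.0), distance = 2.0396


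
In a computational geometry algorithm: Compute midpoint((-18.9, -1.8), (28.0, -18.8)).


M = (((-18.9)+28)/2, ((-1.8)+(-18.8))/2)
= (4.55, -10.3)

(4.55, -10.3)


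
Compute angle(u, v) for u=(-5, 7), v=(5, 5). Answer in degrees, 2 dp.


u.v = 10, |u| = sqrt(74) = 8.6023, |v| = sqrt(50) = 7.0711
cos(theta) = u.v/(|u||v|) = 10/sqrt(3700) = 0.164399
theta = acos(0.164399) = 80.54 degrees

80.54 degrees


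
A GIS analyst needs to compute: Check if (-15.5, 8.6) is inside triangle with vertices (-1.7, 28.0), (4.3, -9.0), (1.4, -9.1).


Cross products: AB x AP = -627, BC x BP = -53.02, CA x CP = 572.12
All same sign? no

No, outside


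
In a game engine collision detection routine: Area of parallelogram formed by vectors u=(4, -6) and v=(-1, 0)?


|u x v| = |4*0 - (-6)*(-1)|
= |0 - 6| = 6

6


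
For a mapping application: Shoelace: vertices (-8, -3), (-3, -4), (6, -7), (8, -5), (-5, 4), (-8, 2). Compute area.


Shoelace sum: ((-8)*(-4) - (-3)*(-3)) + ((-3)*(-7) - 6*(-4)) + (6*(-5) - 8*(-7)) + (8*4 - (-5)*(-5)) + ((-5)*2 - (-8)*4) + ((-8)*(-3) - (-8)*2)
= 163
Area = |163|/2 = 81.5

81.5


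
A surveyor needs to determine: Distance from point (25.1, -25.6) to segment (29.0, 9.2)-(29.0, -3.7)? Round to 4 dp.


Project P onto AB: t = 1 (clamped to [0,1])
Closest point on segment: (29, -3.7)
Distance: 22.2445

22.2445


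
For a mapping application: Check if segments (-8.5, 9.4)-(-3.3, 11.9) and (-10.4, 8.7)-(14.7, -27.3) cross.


Cross products: d1=85.97, d2=335.92, d3=1.11, d4=-248.84
d1*d2 < 0 and d3*d4 < 0? no

No, they don't intersect


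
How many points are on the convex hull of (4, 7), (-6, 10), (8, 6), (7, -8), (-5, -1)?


Convex hull vertices (CCW): (-6, 10), (-5, -1), (7, -8), (8, 6)
Count = 4

4


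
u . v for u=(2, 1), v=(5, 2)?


u . v = u_x*v_x + u_y*v_y = 2*5 + 1*2
= 10 + 2 = 12

12


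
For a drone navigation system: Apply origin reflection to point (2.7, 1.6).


Reflection over origin: (x,y) -> (-x,-y)
(2.7, 1.6) -> (-2.7, -1.6)

(-2.7, -1.6)


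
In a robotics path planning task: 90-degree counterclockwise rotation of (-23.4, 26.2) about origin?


90° CCW: (x,y) -> (-y, x)
(-23.4,26.2) -> (-26.2, -23.4)

(-26.2, -23.4)


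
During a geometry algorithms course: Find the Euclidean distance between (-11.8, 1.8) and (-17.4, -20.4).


dx=-5.6, dy=-22.2
d^2 = (-5.6)^2 + (-22.2)^2 = 524.2
d = sqrt(524.2) = 22.8954

22.8954


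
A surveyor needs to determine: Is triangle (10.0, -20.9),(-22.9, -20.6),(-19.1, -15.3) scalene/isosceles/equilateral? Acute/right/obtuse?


Side lengths squared: AB^2=1082.5, BC^2=42.53, CA^2=878.17
Sorted: [42.53, 878.17, 1082.5]
By sides: Scalene, By angles: Obtuse

Scalene, Obtuse


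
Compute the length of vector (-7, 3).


|u| = sqrt((-7)^2 + 3^2) = sqrt(58) = 7.6158

7.6158


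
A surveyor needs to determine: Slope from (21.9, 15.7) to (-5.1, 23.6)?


slope = (y2-y1)/(x2-x1) = (23.6-15.7)/((-5.1)-21.9) = 7.9/(-27) = -0.2926

-0.2926


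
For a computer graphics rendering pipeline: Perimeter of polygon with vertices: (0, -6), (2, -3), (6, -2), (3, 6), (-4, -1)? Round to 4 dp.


Sides: (0, -6)->(2, -3): sqrt(13) = 3.605551, (2, -3)->(6, -2): sqrt(17) = 4.123106, (6, -2)->(3, 6): sqrt(73) = 8.544004, (3, 6)->(-4, -1): sqrt(98) = 9.899495, (-4, -1)->(0, -6): sqrt(41) = 6.403124
Sum = 32.57528
Perimeter = 32.5753

32.5753


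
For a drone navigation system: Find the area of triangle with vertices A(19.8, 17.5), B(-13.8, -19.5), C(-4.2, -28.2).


Area = |x_A(y_B-y_C) + x_B(y_C-y_A) + x_C(y_A-y_B)|/2
= |172.26 + 630.66 + (-155.4)|/2
= 647.52/2 = 323.76

323.76


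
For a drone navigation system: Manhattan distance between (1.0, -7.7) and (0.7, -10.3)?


|1-0.7| + |(-7.7)-(-10.3)| = 0.3 + 2.6 = 2.9

2.9


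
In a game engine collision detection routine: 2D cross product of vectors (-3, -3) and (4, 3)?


u x v = u_x*v_y - u_y*v_x = (-3)*3 - (-3)*4
= (-9) - (-12) = 3

3


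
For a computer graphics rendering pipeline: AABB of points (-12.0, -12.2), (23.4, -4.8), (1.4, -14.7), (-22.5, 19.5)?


x range: [-22.5, 23.4]
y range: [-14.7, 19.5]
Bounding box: (-22.5,-14.7) to (23.4,19.5)

(-22.5,-14.7) to (23.4,19.5)


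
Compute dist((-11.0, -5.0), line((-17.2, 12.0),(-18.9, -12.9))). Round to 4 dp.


|cross product| = 183.28
|line direction| = sqrt(622.9) = 24.958
Distance = 183.28/sqrt(622.9) = 7.3435

7.3435


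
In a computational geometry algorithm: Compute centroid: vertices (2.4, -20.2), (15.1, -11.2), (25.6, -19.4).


Centroid = ((x_A+x_B+x_C)/3, (y_A+y_B+y_C)/3)
= ((2.4+15.1+25.6)/3, ((-20.2)+(-11.2)+(-19.4))/3)
= (14.3667, -16.9333)

(14.3667, -16.9333)


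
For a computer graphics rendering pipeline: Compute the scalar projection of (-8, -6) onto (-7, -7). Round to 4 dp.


u.v = 98, |v| = sqrt(98) = 9.8995
Scalar projection = u.v / |v| = 98 / sqrt(98) = 9.8995

9.8995


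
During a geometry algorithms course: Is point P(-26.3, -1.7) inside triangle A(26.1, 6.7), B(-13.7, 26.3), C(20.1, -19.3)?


Cross products: AB x AP = 1361.36, BC x BP = -1520.96, CA x CP = 1312
All same sign? no

No, outside


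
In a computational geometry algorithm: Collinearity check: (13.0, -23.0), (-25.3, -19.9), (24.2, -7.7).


Cross product: ((-25.3)-13)*((-7.7)-(-23)) - ((-19.9)-(-23))*(24.2-13)
= -620.71

No, not collinear


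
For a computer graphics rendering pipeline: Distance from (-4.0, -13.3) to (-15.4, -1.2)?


dx=-11.4, dy=12.1
d^2 = (-11.4)^2 + 12.1^2 = 276.37
d = sqrt(276.37) = 16.6244

16.6244


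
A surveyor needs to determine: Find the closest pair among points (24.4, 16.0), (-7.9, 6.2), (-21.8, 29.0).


d(P0,P1) = 33.754, d(P0,P2) = 47.9942, d(P1,P2) = 26.703
Closest: P1 and P2

Closest pair: (-7.9, 6.2) and (-21.8, 29.0), distance = 26.703


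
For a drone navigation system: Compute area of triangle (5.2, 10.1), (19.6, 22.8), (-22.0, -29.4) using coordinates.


Area = |x_A(y_B-y_C) + x_B(y_C-y_A) + x_C(y_A-y_B)|/2
= |271.44 + (-774.2) + 279.4|/2
= 223.36/2 = 111.68

111.68


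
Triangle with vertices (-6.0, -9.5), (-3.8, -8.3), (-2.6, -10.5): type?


Side lengths squared: AB^2=6.28, BC^2=6.28, CA^2=12.56
Sorted: [6.28, 6.28, 12.56]
By sides: Isosceles, By angles: Right

Isosceles, Right


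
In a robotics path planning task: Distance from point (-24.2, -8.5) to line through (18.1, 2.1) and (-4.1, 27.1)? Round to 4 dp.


|cross product| = 1292.82
|line direction| = sqrt(1117.84) = 33.4341
Distance = 1292.82/sqrt(1117.84) = 38.6677

38.6677


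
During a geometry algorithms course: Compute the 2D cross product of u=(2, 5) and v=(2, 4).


u x v = u_x*v_y - u_y*v_x = 2*4 - 5*2
= 8 - 10 = -2

-2


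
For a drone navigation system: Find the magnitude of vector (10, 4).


|u| = sqrt(10^2 + 4^2) = sqrt(116) = 10.7703

10.7703


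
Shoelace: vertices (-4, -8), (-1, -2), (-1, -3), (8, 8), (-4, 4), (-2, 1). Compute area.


Shoelace sum: ((-4)*(-2) - (-1)*(-8)) + ((-1)*(-3) - (-1)*(-2)) + ((-1)*8 - 8*(-3)) + (8*4 - (-4)*8) + ((-4)*1 - (-2)*4) + ((-2)*(-8) - (-4)*1)
= 105
Area = |105|/2 = 52.5

52.5


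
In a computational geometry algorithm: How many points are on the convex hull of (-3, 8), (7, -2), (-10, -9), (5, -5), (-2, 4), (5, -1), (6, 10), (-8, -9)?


Convex hull vertices (CCW): (-10, -9), (-8, -9), (5, -5), (7, -2), (6, 10), (-3, 8)
Count = 6

6


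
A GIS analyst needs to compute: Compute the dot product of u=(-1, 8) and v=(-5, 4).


u . v = u_x*v_x + u_y*v_y = (-1)*(-5) + 8*4
= 5 + 32 = 37

37


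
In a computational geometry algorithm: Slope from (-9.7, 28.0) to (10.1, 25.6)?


slope = (y2-y1)/(x2-x1) = (25.6-28)/(10.1-(-9.7)) = (-2.4)/19.8 = -0.1212

-0.1212


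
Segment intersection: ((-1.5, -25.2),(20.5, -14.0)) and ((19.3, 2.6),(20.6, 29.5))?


Cross products: d1=523.38, d2=-53.86, d3=378.64, d4=955.88
d1*d2 < 0 and d3*d4 < 0? no

No, they don't intersect


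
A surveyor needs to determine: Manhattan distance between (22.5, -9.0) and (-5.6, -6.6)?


|22.5-(-5.6)| + |(-9)-(-6.6)| = 28.1 + 2.4 = 30.5

30.5


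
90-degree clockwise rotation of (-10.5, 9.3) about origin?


90° CW: (x,y) -> (y, -x)
(-10.5,9.3) -> (9.3, 10.5)

(9.3, 10.5)


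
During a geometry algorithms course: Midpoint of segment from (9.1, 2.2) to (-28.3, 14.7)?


M = ((9.1+(-28.3))/2, (2.2+14.7)/2)
= (-9.6, 8.45)

(-9.6, 8.45)


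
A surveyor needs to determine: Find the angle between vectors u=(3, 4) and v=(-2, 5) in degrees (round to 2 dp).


u.v = 14, |u| = sqrt(25) = 5, |v| = sqrt(29) = 5.3852
cos(theta) = u.v/(|u||v|) = 14/sqrt(725) = 0.519947
theta = acos(0.519947) = 58.67 degrees

58.67 degrees


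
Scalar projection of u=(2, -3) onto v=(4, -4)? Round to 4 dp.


u.v = 20, |v| = sqrt(32) = 5.6569
Scalar projection = u.v / |v| = 20 / sqrt(32) = 3.5355

3.5355


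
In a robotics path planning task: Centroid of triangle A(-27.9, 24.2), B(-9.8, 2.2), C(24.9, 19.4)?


Centroid = ((x_A+x_B+x_C)/3, (y_A+y_B+y_C)/3)
= (((-27.9)+(-9.8)+24.9)/3, (24.2+2.2+19.4)/3)
= (-4.2667, 15.2667)

(-4.2667, 15.2667)


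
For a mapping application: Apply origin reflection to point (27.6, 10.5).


Reflection over origin: (x,y) -> (-x,-y)
(27.6, 10.5) -> (-27.6, -10.5)

(-27.6, -10.5)


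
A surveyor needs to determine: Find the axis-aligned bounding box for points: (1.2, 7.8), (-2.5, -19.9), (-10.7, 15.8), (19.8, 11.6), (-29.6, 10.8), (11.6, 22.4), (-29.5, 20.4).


x range: [-29.6, 19.8]
y range: [-19.9, 22.4]
Bounding box: (-29.6,-19.9) to (19.8,22.4)

(-29.6,-19.9) to (19.8,22.4)


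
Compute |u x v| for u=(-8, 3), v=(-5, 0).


|u x v| = |(-8)*0 - 3*(-5)|
= |0 - (-15)| = 15

15


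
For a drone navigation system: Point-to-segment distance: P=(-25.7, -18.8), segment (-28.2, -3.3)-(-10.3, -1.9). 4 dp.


Project P onto AB: t = 0.0715 (clamped to [0,1])
Closest point on segment: (-26.9201, -3.1999)
Distance: 15.6477

15.6477


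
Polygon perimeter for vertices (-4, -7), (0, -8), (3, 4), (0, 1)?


Sides: (-4, -7)->(0, -8): sqrt(17) = 4.123106, (0, -8)->(3, 4): sqrt(153) = 12.369317, (3, 4)->(0, 1): sqrt(18) = 4.242641, (0, 1)->(-4, -7): sqrt(80) = 8.944272
Sum = 29.679336
Perimeter = 29.6793

29.6793


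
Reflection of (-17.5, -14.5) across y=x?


Reflection over y=x: (x,y) -> (y,x)
(-17.5, -14.5) -> (-14.5, -17.5)

(-14.5, -17.5)


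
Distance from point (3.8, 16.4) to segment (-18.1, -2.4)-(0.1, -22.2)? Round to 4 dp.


Project P onto AB: t = 0.0364 (clamped to [0,1])
Closest point on segment: (-17.4372, -3.1211)
Distance: 28.846

28.846


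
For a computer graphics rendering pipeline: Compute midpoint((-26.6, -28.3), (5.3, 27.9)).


M = (((-26.6)+5.3)/2, ((-28.3)+27.9)/2)
= (-10.65, -0.2)

(-10.65, -0.2)


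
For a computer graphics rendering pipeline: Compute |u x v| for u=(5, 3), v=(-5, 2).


|u x v| = |5*2 - 3*(-5)|
= |10 - (-15)| = 25

25


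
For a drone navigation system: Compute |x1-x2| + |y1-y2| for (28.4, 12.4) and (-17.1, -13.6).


|28.4-(-17.1)| + |12.4-(-13.6)| = 45.5 + 26 = 71.5

71.5


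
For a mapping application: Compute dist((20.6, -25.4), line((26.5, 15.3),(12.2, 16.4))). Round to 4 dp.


|cross product| = 588.5
|line direction| = sqrt(205.7) = 14.3422
Distance = 588.5/sqrt(205.7) = 41.0326

41.0326


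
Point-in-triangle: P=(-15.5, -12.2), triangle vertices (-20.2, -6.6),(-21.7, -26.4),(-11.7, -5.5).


Cross products: AB x AP = 101.46, BC x BP = 12.42, CA x CP = 52.77
All same sign? yes

Yes, inside


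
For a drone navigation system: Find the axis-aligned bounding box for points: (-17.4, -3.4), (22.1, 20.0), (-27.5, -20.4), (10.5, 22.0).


x range: [-27.5, 22.1]
y range: [-20.4, 22]
Bounding box: (-27.5,-20.4) to (22.1,22)

(-27.5,-20.4) to (22.1,22)


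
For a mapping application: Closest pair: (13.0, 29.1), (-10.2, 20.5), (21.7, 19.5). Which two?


d(P0,P1) = 24.7427, d(P0,P2) = 12.9557, d(P1,P2) = 31.9157
Closest: P0 and P2

Closest pair: (13.0, 29.1) and (21.7, 19.5), distance = 12.9557


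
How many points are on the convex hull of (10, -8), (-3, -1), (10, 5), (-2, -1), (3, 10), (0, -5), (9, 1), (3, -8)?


Convex hull vertices (CCW): (-3, -1), (0, -5), (3, -8), (10, -8), (10, 5), (3, 10)
Count = 6

6


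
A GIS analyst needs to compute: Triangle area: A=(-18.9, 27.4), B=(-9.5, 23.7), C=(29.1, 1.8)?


Area = |x_A(y_B-y_C) + x_B(y_C-y_A) + x_C(y_A-y_B)|/2
= |(-413.91) + 243.2 + 107.67|/2
= 63.04/2 = 31.52

31.52


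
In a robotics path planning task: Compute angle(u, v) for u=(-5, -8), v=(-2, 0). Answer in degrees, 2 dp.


u.v = 10, |u| = sqrt(89) = 9.434, |v| = sqrt(4) = 2
cos(theta) = u.v/(|u||v|) = 10/sqrt(356) = 0.529999
theta = acos(0.529999) = 57.99 degrees

57.99 degrees


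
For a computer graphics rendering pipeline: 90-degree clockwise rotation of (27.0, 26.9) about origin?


90° CW: (x,y) -> (y, -x)
(27,26.9) -> (26.9, -27)

(26.9, -27)


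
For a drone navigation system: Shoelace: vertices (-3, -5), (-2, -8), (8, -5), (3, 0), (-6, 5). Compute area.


Shoelace sum: ((-3)*(-8) - (-2)*(-5)) + ((-2)*(-5) - 8*(-8)) + (8*0 - 3*(-5)) + (3*5 - (-6)*0) + ((-6)*(-5) - (-3)*5)
= 163
Area = |163|/2 = 81.5

81.5


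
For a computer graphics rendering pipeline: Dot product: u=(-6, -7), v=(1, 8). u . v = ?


u . v = u_x*v_x + u_y*v_y = (-6)*1 + (-7)*8
= (-6) + (-56) = -62

-62


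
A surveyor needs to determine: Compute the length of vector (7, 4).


|u| = sqrt(7^2 + 4^2) = sqrt(65) = 8.0623

8.0623


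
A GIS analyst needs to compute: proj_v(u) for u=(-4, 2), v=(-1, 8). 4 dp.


u.v = 20, |v| = sqrt(65) = 8.0623
Scalar projection = u.v / |v| = 20 / sqrt(65) = 2.4807

2.4807


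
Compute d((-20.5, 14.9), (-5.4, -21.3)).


dx=15.1, dy=-36.2
d^2 = 15.1^2 + (-36.2)^2 = 1538.45
d = sqrt(1538.45) = 39.2231

39.2231


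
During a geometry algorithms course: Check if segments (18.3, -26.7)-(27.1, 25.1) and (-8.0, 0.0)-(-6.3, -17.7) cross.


Cross products: d1=420.12, d2=663.94, d3=1597.3, d4=1353.48
d1*d2 < 0 and d3*d4 < 0? no

No, they don't intersect


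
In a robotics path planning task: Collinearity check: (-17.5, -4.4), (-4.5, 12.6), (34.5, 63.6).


Cross product: ((-4.5)-(-17.5))*(63.6-(-4.4)) - (12.6-(-4.4))*(34.5-(-17.5))
= 0

Yes, collinear


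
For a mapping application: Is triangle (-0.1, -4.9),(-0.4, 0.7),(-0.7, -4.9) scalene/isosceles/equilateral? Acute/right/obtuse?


Side lengths squared: AB^2=31.45, BC^2=31.45, CA^2=0.36
Sorted: [0.36, 31.45, 31.45]
By sides: Isosceles, By angles: Acute

Isosceles, Acute


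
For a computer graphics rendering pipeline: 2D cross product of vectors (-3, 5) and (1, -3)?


u x v = u_x*v_y - u_y*v_x = (-3)*(-3) - 5*1
= 9 - 5 = 4

4


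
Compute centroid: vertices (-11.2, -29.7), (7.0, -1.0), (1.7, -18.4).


Centroid = ((x_A+x_B+x_C)/3, (y_A+y_B+y_C)/3)
= (((-11.2)+7+1.7)/3, ((-29.7)+(-1)+(-18.4))/3)
= (-0.8333, -16.3667)

(-0.8333, -16.3667)


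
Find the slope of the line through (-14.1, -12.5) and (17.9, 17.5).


slope = (y2-y1)/(x2-x1) = (17.5-(-12.5))/(17.9-(-14.1)) = 30/32 = 0.9375

0.9375


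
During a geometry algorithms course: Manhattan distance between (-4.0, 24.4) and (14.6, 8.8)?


|(-4)-14.6| + |24.4-8.8| = 18.6 + 15.6 = 34.2

34.2


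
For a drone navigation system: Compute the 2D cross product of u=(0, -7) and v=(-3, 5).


u x v = u_x*v_y - u_y*v_x = 0*5 - (-7)*(-3)
= 0 - 21 = -21

-21


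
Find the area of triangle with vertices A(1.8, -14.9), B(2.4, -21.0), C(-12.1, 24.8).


Area = |x_A(y_B-y_C) + x_B(y_C-y_A) + x_C(y_A-y_B)|/2
= |(-82.44) + 95.28 + (-73.81)|/2
= 60.97/2 = 30.485

30.485


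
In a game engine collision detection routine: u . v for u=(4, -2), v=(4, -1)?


u . v = u_x*v_x + u_y*v_y = 4*4 + (-2)*(-1)
= 16 + 2 = 18

18


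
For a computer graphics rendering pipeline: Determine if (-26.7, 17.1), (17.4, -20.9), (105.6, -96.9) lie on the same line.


Cross product: (17.4-(-26.7))*((-96.9)-17.1) - ((-20.9)-17.1)*(105.6-(-26.7))
= 0

Yes, collinear


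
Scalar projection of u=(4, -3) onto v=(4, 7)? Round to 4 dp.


u.v = -5, |v| = sqrt(65) = 8.0623
Scalar projection = u.v / |v| = -5 / sqrt(65) = -0.6202

-0.6202


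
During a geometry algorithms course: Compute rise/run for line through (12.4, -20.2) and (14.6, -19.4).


slope = (y2-y1)/(x2-x1) = ((-19.4)-(-20.2))/(14.6-12.4) = 0.8/2.2 = 0.3636

0.3636


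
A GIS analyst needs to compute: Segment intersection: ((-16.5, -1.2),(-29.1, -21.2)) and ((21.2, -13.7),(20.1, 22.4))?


Cross products: d1=1347.22, d2=1824.08, d3=911.5, d4=434.64
d1*d2 < 0 and d3*d4 < 0? no

No, they don't intersect


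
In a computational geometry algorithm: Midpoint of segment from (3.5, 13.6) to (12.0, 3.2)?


M = ((3.5+12)/2, (13.6+3.2)/2)
= (7.75, 8.4)

(7.75, 8.4)


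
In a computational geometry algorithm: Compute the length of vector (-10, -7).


|u| = sqrt((-10)^2 + (-7)^2) = sqrt(149) = 12.2066

12.2066


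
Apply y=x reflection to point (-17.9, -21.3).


Reflection over y=x: (x,y) -> (y,x)
(-17.9, -21.3) -> (-21.3, -17.9)

(-21.3, -17.9)


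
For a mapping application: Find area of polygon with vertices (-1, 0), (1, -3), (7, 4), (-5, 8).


Shoelace sum: ((-1)*(-3) - 1*0) + (1*4 - 7*(-3)) + (7*8 - (-5)*4) + ((-5)*0 - (-1)*8)
= 112
Area = |112|/2 = 56

56


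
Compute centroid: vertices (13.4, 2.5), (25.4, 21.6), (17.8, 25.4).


Centroid = ((x_A+x_B+x_C)/3, (y_A+y_B+y_C)/3)
= ((13.4+25.4+17.8)/3, (2.5+21.6+25.4)/3)
= (18.8667, 16.5)

(18.8667, 16.5)


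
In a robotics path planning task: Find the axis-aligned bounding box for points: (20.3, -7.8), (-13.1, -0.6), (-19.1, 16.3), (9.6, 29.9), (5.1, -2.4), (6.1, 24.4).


x range: [-19.1, 20.3]
y range: [-7.8, 29.9]
Bounding box: (-19.1,-7.8) to (20.3,29.9)

(-19.1,-7.8) to (20.3,29.9)


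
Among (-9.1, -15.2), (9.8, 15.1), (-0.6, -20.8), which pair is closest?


d(P0,P1) = 35.7113, d(P0,P2) = 10.1789, d(P1,P2) = 37.3761
Closest: P0 and P2

Closest pair: (-9.1, -15.2) and (-0.6, -20.8), distance = 10.1789


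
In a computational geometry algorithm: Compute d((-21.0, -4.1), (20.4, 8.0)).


dx=41.4, dy=12.1
d^2 = 41.4^2 + 12.1^2 = 1860.37
d = sqrt(1860.37) = 43.132

43.132


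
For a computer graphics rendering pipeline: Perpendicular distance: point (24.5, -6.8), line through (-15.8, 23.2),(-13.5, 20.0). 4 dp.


|cross product| = 59.96
|line direction| = sqrt(15.53) = 3.9408
Distance = 59.96/sqrt(15.53) = 15.2151

15.2151


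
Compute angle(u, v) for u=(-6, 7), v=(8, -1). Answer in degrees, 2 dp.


u.v = -55, |u| = sqrt(85) = 9.2195, |v| = sqrt(65) = 8.0623
cos(theta) = u.v/(|u||v|) = -55/sqrt(5525) = -0.73994
theta = acos(-0.73994) = 137.73 degrees

137.73 degrees


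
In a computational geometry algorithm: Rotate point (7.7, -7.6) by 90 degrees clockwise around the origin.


90° CW: (x,y) -> (y, -x)
(7.7,-7.6) -> (-7.6, -7.7)

(-7.6, -7.7)


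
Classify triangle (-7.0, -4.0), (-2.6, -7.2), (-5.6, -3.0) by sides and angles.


Side lengths squared: AB^2=29.6, BC^2=26.64, CA^2=2.96
Sorted: [2.96, 26.64, 29.6]
By sides: Scalene, By angles: Right

Scalene, Right


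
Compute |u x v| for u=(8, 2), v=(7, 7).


|u x v| = |8*7 - 2*7|
= |56 - 14| = 42

42


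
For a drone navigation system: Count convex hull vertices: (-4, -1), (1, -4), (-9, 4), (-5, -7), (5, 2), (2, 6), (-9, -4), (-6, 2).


Convex hull vertices (CCW): (-9, -4), (-5, -7), (1, -4), (5, 2), (2, 6), (-9, 4)
Count = 6

6


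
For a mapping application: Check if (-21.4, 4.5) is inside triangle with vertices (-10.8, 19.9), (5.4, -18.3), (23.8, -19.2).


Cross products: AB x AP = -654.4, BC x BP = 395.4, CA x CP = 947.3
All same sign? no

No, outside


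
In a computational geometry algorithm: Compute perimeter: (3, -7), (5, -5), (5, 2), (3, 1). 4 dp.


Sides: (3, -7)->(5, -5): sqrt(8) = 2.828427, (5, -5)->(5, 2): sqrt(49) = 7, (5, 2)->(3, 1): sqrt(5) = 2.236068, (3, 1)->(3, -7): sqrt(64) = 8
Sum = 20.064495
Perimeter = 20.0645

20.0645


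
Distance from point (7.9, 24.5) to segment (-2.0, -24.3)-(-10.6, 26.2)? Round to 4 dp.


Project P onto AB: t = 0.9067 (clamped to [0,1])
Closest point on segment: (-9.7973, 21.4862)
Distance: 17.952

17.952


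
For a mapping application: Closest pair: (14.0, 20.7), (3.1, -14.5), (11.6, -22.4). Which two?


d(P0,P1) = 36.849, d(P0,P2) = 43.1668, d(P1,P2) = 11.6043
Closest: P1 and P2

Closest pair: (3.1, -14.5) and (11.6, -22.4), distance = 11.6043


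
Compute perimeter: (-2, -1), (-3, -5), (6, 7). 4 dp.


Sides: (-2, -1)->(-3, -5): sqrt(17) = 4.123106, (-3, -5)->(6, 7): sqrt(225) = 15, (6, 7)->(-2, -1): sqrt(128) = 11.313708
Sum = 30.436814
Perimeter = 30.4368

30.4368


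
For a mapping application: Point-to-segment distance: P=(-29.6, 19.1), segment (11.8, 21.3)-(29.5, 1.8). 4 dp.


Project P onto AB: t = 0 (clamped to [0,1])
Closest point on segment: (11.8, 21.3)
Distance: 41.4584

41.4584


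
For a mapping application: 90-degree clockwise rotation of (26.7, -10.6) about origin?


90° CW: (x,y) -> (y, -x)
(26.7,-10.6) -> (-10.6, -26.7)

(-10.6, -26.7)


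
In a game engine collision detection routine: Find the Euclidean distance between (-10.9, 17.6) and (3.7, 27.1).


dx=14.6, dy=9.5
d^2 = 14.6^2 + 9.5^2 = 303.41
d = sqrt(303.41) = 17.4187

17.4187


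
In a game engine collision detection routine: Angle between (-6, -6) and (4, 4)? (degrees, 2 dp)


u.v = -48, |u| = sqrt(72) = 8.4853, |v| = sqrt(32) = 5.6569
cos(theta) = u.v/(|u||v|) = -48/sqrt(2304) = -1
theta = acos(-1) = 180 degrees

180 degrees


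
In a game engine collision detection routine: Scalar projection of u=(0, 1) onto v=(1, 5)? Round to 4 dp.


u.v = 5, |v| = sqrt(26) = 5.099
Scalar projection = u.v / |v| = 5 / sqrt(26) = 0.9806

0.9806


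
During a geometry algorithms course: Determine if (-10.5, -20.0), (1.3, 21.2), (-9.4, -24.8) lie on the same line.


Cross product: (1.3-(-10.5))*((-24.8)-(-20)) - (21.2-(-20))*((-9.4)-(-10.5))
= -101.96

No, not collinear


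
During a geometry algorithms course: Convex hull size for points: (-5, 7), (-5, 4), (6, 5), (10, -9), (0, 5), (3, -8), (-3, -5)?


Convex hull vertices (CCW): (-5, 4), (-3, -5), (3, -8), (10, -9), (6, 5), (-5, 7)
Count = 6

6


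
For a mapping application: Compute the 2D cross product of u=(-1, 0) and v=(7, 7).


u x v = u_x*v_y - u_y*v_x = (-1)*7 - 0*7
= (-7) - 0 = -7

-7


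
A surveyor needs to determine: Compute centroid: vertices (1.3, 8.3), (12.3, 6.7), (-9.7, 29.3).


Centroid = ((x_A+x_B+x_C)/3, (y_A+y_B+y_C)/3)
= ((1.3+12.3+(-9.7))/3, (8.3+6.7+29.3)/3)
= (1.3, 14.7667)

(1.3, 14.7667)


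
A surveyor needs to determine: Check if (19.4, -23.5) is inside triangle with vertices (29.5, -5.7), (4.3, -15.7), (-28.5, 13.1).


Cross products: AB x AP = 347.56, BC x BP = -179.04, CA x CP = -1222.28
All same sign? no

No, outside


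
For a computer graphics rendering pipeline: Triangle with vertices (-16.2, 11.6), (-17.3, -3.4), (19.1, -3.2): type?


Side lengths squared: AB^2=226.21, BC^2=1325, CA^2=1465.13
Sorted: [226.21, 1325, 1465.13]
By sides: Scalene, By angles: Acute

Scalene, Acute


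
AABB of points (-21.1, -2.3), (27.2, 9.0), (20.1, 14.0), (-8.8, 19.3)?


x range: [-21.1, 27.2]
y range: [-2.3, 19.3]
Bounding box: (-21.1,-2.3) to (27.2,19.3)

(-21.1,-2.3) to (27.2,19.3)


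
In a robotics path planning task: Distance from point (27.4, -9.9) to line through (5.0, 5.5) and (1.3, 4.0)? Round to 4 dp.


|cross product| = 90.58
|line direction| = sqrt(15.94) = 3.9925
Distance = 90.58/sqrt(15.94) = 22.6876

22.6876


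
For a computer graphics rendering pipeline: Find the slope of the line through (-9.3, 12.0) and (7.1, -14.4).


slope = (y2-y1)/(x2-x1) = ((-14.4)-12)/(7.1-(-9.3)) = (-26.4)/16.4 = -1.6098

-1.6098


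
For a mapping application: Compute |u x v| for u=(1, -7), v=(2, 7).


|u x v| = |1*7 - (-7)*2|
= |7 - (-14)| = 21

21


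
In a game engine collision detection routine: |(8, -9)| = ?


|u| = sqrt(8^2 + (-9)^2) = sqrt(145) = 12.0416

12.0416


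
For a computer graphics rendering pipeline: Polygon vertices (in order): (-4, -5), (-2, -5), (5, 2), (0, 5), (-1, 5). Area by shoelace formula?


Shoelace sum: ((-4)*(-5) - (-2)*(-5)) + ((-2)*2 - 5*(-5)) + (5*5 - 0*2) + (0*5 - (-1)*5) + ((-1)*(-5) - (-4)*5)
= 86
Area = |86|/2 = 43

43


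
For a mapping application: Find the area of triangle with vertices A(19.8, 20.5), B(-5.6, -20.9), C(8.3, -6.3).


Area = |x_A(y_B-y_C) + x_B(y_C-y_A) + x_C(y_A-y_B)|/2
= |(-289.08) + 150.08 + 343.62|/2
= 204.62/2 = 102.31

102.31


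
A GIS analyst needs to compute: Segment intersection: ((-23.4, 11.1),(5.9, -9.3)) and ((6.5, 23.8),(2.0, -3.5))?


Cross products: d1=-759.12, d2=132.57, d3=982.07, d4=90.38
d1*d2 < 0 and d3*d4 < 0? no

No, they don't intersect


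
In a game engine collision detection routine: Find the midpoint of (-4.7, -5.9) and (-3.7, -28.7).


M = (((-4.7)+(-3.7))/2, ((-5.9)+(-28.7))/2)
= (-4.2, -17.3)

(-4.2, -17.3)


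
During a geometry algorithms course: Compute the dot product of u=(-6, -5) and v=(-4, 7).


u . v = u_x*v_x + u_y*v_y = (-6)*(-4) + (-5)*7
= 24 + (-35) = -11

-11


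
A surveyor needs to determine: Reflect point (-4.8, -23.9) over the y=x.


Reflection over y=x: (x,y) -> (y,x)
(-4.8, -23.9) -> (-23.9, -4.8)

(-23.9, -4.8)


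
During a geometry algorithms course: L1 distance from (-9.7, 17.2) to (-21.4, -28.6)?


|(-9.7)-(-21.4)| + |17.2-(-28.6)| = 11.7 + 45.8 = 57.5

57.5


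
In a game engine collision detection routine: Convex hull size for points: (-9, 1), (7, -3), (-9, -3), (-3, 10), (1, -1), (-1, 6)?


Convex hull vertices (CCW): (-9, -3), (7, -3), (-3, 10), (-9, 1)
Count = 4

4


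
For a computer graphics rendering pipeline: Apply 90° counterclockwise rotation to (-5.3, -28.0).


90° CCW: (x,y) -> (-y, x)
(-5.3,-28) -> (28, -5.3)

(28, -5.3)


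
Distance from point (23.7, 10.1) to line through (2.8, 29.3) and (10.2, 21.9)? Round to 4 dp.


|cross product| = 12.58
|line direction| = sqrt(109.52) = 10.4652
Distance = 12.58/sqrt(109.52) = 1.2021

1.2021


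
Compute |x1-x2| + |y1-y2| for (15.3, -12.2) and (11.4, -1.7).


|15.3-11.4| + |(-12.2)-(-1.7)| = 3.9 + 10.5 = 14.4

14.4


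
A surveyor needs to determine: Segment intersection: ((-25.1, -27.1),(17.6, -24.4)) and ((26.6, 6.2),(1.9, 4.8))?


Cross products: d1=750.13, d2=743.22, d3=1282.32, d4=1289.23
d1*d2 < 0 and d3*d4 < 0? no

No, they don't intersect


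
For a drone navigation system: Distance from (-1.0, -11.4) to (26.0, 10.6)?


dx=27, dy=22
d^2 = 27^2 + 22^2 = 1213
d = sqrt(1213) = 34.8281

34.8281


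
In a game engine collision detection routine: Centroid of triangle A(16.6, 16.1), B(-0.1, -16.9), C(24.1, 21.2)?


Centroid = ((x_A+x_B+x_C)/3, (y_A+y_B+y_C)/3)
= ((16.6+(-0.1)+24.1)/3, (16.1+(-16.9)+21.2)/3)
= (13.5333, 6.8)

(13.5333, 6.8)


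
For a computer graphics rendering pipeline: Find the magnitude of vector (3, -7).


|u| = sqrt(3^2 + (-7)^2) = sqrt(58) = 7.6158

7.6158


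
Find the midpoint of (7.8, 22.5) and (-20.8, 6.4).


M = ((7.8+(-20.8))/2, (22.5+6.4)/2)
= (-6.5, 14.45)

(-6.5, 14.45)


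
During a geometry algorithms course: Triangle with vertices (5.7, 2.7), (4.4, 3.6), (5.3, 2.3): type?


Side lengths squared: AB^2=2.5, BC^2=2.5, CA^2=0.32
Sorted: [0.32, 2.5, 2.5]
By sides: Isosceles, By angles: Acute

Isosceles, Acute


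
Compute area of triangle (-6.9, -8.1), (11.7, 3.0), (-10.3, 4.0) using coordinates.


Area = |x_A(y_B-y_C) + x_B(y_C-y_A) + x_C(y_A-y_B)|/2
= |6.9 + 141.57 + 114.33|/2
= 262.8/2 = 131.4

131.4


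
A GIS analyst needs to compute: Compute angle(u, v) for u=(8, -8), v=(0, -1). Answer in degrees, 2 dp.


u.v = 8, |u| = sqrt(128) = 11.3137, |v| = sqrt(1) = 1
cos(theta) = u.v/(|u||v|) = 8/sqrt(128) = 0.707107
theta = acos(0.707107) = 45 degrees

45 degrees


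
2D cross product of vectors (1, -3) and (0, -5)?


u x v = u_x*v_y - u_y*v_x = 1*(-5) - (-3)*0
= (-5) - 0 = -5

-5


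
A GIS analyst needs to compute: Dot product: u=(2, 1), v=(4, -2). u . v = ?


u . v = u_x*v_x + u_y*v_y = 2*4 + 1*(-2)
= 8 + (-2) = 6

6


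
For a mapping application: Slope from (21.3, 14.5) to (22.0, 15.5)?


slope = (y2-y1)/(x2-x1) = (15.5-14.5)/(22-21.3) = 1/0.7 = 1.4286

1.4286


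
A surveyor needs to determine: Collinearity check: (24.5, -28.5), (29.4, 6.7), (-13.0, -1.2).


Cross product: (29.4-24.5)*((-1.2)-(-28.5)) - (6.7-(-28.5))*((-13)-24.5)
= 1453.77

No, not collinear


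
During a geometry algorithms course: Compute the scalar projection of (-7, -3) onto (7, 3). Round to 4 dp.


u.v = -58, |v| = sqrt(58) = 7.6158
Scalar projection = u.v / |v| = -58 / sqrt(58) = -7.6158

-7.6158


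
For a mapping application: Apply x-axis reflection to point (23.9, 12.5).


Reflection over x-axis: (x,y) -> (x,-y)
(23.9, 12.5) -> (23.9, -12.5)

(23.9, -12.5)


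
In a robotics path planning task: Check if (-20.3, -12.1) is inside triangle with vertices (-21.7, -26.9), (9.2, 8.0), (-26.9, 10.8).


Cross products: AB x AP = 408.46, BC x BP = 808.21, CA x CP = 129.74
All same sign? yes

Yes, inside


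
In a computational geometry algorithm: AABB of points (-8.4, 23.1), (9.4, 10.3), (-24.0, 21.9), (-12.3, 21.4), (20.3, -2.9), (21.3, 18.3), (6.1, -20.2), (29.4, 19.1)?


x range: [-24, 29.4]
y range: [-20.2, 23.1]
Bounding box: (-24,-20.2) to (29.4,23.1)

(-24,-20.2) to (29.4,23.1)


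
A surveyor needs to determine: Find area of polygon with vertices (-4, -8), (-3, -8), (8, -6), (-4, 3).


Shoelace sum: ((-4)*(-8) - (-3)*(-8)) + ((-3)*(-6) - 8*(-8)) + (8*3 - (-4)*(-6)) + ((-4)*(-8) - (-4)*3)
= 134
Area = |134|/2 = 67

67


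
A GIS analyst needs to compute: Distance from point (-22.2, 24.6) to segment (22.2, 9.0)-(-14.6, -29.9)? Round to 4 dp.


Project P onto AB: t = 0.3582 (clamped to [0,1])
Closest point on segment: (9.0188, -4.9334)
Distance: 42.9748

42.9748


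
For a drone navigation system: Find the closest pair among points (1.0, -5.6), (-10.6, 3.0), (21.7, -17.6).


d(P0,P1) = 14.4402, d(P0,P2) = 23.9268, d(P1,P2) = 38.3099
Closest: P0 and P1

Closest pair: (1.0, -5.6) and (-10.6, 3.0), distance = 14.4402


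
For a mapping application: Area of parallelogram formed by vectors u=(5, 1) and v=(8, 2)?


|u x v| = |5*2 - 1*8|
= |10 - 8| = 2

2


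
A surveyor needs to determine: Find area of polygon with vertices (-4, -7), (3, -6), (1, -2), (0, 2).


Shoelace sum: ((-4)*(-6) - 3*(-7)) + (3*(-2) - 1*(-6)) + (1*2 - 0*(-2)) + (0*(-7) - (-4)*2)
= 55
Area = |55|/2 = 27.5

27.5


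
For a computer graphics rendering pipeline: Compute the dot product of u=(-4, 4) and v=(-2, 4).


u . v = u_x*v_x + u_y*v_y = (-4)*(-2) + 4*4
= 8 + 16 = 24

24


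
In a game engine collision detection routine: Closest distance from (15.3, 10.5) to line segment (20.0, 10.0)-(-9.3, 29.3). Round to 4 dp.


Project P onto AB: t = 0.1197 (clamped to [0,1])
Closest point on segment: (16.4925, 12.3104)
Distance: 2.1679

2.1679


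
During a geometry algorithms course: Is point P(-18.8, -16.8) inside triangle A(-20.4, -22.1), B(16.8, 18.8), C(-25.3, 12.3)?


Cross products: AB x AP = 131.72, BC x BP = 1267.36, CA x CP = 81.01
All same sign? yes

Yes, inside


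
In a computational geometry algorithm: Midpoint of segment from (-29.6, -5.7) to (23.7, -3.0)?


M = (((-29.6)+23.7)/2, ((-5.7)+(-3))/2)
= (-2.95, -4.35)

(-2.95, -4.35)


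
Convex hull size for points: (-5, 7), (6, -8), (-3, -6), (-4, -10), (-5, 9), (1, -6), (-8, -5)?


Convex hull vertices (CCW): (-8, -5), (-4, -10), (6, -8), (-5, 9)
Count = 4

4


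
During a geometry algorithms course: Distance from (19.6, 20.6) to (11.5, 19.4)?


dx=-8.1, dy=-1.2
d^2 = (-8.1)^2 + (-1.2)^2 = 67.05
d = sqrt(67.05) = 8.1884

8.1884


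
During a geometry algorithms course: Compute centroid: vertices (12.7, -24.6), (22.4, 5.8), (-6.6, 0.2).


Centroid = ((x_A+x_B+x_C)/3, (y_A+y_B+y_C)/3)
= ((12.7+22.4+(-6.6))/3, ((-24.6)+5.8+0.2)/3)
= (9.5, -6.2)

(9.5, -6.2)


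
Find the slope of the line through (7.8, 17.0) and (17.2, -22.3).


slope = (y2-y1)/(x2-x1) = ((-22.3)-17)/(17.2-7.8) = (-39.3)/9.4 = -4.1809

-4.1809


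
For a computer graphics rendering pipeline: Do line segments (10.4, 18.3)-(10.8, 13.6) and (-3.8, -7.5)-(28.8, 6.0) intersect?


Cross products: d1=649.38, d2=490.76, d3=-77.06, d4=81.56
d1*d2 < 0 and d3*d4 < 0? no

No, they don't intersect


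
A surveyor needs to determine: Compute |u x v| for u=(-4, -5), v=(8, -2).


|u x v| = |(-4)*(-2) - (-5)*8|
= |8 - (-40)| = 48

48


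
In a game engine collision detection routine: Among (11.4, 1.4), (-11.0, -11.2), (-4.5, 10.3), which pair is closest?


d(P0,P1) = 25.7006, d(P0,P2) = 18.2214, d(P1,P2) = 22.4611
Closest: P0 and P2

Closest pair: (11.4, 1.4) and (-4.5, 10.3), distance = 18.2214


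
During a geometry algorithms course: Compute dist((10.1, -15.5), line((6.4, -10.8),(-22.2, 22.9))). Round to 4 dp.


|cross product| = 9.73
|line direction| = sqrt(1953.65) = 44.2001
Distance = 9.73/sqrt(1953.65) = 0.2201

0.2201


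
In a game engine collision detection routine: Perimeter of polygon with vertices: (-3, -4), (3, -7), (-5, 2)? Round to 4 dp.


Sides: (-3, -4)->(3, -7): sqrt(45) = 6.708204, (3, -7)->(-5, 2): sqrt(145) = 12.041595, (-5, 2)->(-3, -4): sqrt(40) = 6.324555
Sum = 25.074354
Perimeter = 25.0744

25.0744


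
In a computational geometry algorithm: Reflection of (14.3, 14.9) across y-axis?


Reflection over y-axis: (x,y) -> (-x,y)
(14.3, 14.9) -> (-14.3, 14.9)

(-14.3, 14.9)


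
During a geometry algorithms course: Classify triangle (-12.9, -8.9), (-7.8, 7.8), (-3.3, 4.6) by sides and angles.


Side lengths squared: AB^2=304.9, BC^2=30.49, CA^2=274.41
Sorted: [30.49, 274.41, 304.9]
By sides: Scalene, By angles: Right

Scalene, Right


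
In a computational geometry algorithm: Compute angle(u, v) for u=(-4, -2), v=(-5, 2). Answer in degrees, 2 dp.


u.v = 16, |u| = sqrt(20) = 4.4721, |v| = sqrt(29) = 5.3852
cos(theta) = u.v/(|u||v|) = 16/sqrt(580) = 0.664364
theta = acos(0.664364) = 48.37 degrees

48.37 degrees


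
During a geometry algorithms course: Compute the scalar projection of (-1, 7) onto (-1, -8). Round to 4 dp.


u.v = -55, |v| = sqrt(65) = 8.0623
Scalar projection = u.v / |v| = -55 / sqrt(65) = -6.8219

-6.8219


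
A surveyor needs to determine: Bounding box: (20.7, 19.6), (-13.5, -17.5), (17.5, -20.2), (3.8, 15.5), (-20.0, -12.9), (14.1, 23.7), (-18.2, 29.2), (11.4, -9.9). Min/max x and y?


x range: [-20, 20.7]
y range: [-20.2, 29.2]
Bounding box: (-20,-20.2) to (20.7,29.2)

(-20,-20.2) to (20.7,29.2)


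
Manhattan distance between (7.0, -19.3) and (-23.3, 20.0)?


|7-(-23.3)| + |(-19.3)-20| = 30.3 + 39.3 = 69.6

69.6


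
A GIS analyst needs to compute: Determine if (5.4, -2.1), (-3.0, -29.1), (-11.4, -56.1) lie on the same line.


Cross product: ((-3)-5.4)*((-56.1)-(-2.1)) - ((-29.1)-(-2.1))*((-11.4)-5.4)
= 0

Yes, collinear


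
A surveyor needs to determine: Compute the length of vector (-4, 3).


|u| = sqrt((-4)^2 + 3^2) = sqrt(25) = 5

5


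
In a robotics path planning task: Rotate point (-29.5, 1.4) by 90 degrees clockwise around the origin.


90° CW: (x,y) -> (y, -x)
(-29.5,1.4) -> (1.4, 29.5)

(1.4, 29.5)


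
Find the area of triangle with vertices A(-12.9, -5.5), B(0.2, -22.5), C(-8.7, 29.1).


Area = |x_A(y_B-y_C) + x_B(y_C-y_A) + x_C(y_A-y_B)|/2
= |665.64 + 6.92 + (-147.9)|/2
= 524.66/2 = 262.33

262.33


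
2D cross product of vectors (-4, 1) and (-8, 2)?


u x v = u_x*v_y - u_y*v_x = (-4)*2 - 1*(-8)
= (-8) - (-8) = 0

0


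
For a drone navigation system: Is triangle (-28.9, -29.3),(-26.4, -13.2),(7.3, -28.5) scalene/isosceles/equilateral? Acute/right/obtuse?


Side lengths squared: AB^2=265.46, BC^2=1369.78, CA^2=1311.08
Sorted: [265.46, 1311.08, 1369.78]
By sides: Scalene, By angles: Acute

Scalene, Acute


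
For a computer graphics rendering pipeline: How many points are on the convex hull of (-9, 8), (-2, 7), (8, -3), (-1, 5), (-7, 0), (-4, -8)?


Convex hull vertices (CCW): (-9, 8), (-7, 0), (-4, -8), (8, -3), (-2, 7)
Count = 5

5


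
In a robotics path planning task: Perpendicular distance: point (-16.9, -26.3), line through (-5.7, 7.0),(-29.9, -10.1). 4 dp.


|cross product| = 614.34
|line direction| = sqrt(878.05) = 29.6319
Distance = 614.34/sqrt(878.05) = 20.7324

20.7324


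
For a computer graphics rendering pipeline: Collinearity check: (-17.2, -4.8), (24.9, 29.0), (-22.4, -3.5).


Cross product: (24.9-(-17.2))*((-3.5)-(-4.8)) - (29-(-4.8))*((-22.4)-(-17.2))
= 230.49

No, not collinear


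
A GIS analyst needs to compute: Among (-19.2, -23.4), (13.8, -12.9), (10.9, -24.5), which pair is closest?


d(P0,P1) = 34.6302, d(P0,P2) = 30.1201, d(P1,P2) = 11.957
Closest: P1 and P2

Closest pair: (13.8, -12.9) and (10.9, -24.5), distance = 11.957


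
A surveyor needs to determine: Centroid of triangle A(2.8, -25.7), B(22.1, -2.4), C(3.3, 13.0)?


Centroid = ((x_A+x_B+x_C)/3, (y_A+y_B+y_C)/3)
= ((2.8+22.1+3.3)/3, ((-25.7)+(-2.4)+13)/3)
= (9.4, -5.0333)

(9.4, -5.0333)


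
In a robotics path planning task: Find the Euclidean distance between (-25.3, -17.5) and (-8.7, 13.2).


dx=16.6, dy=30.7
d^2 = 16.6^2 + 30.7^2 = 1218.05
d = sqrt(1218.05) = 34.9006

34.9006


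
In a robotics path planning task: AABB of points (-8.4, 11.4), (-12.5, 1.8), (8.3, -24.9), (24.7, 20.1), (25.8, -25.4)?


x range: [-12.5, 25.8]
y range: [-25.4, 20.1]
Bounding box: (-12.5,-25.4) to (25.8,20.1)

(-12.5,-25.4) to (25.8,20.1)


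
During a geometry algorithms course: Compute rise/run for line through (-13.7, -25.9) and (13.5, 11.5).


slope = (y2-y1)/(x2-x1) = (11.5-(-25.9))/(13.5-(-13.7)) = 37.4/27.2 = 1.375

1.375


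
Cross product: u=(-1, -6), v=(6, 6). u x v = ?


u x v = u_x*v_y - u_y*v_x = (-1)*6 - (-6)*6
= (-6) - (-36) = 30

30


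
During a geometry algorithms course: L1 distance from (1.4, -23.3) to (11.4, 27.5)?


|1.4-11.4| + |(-23.3)-27.5| = 10 + 50.8 = 60.8

60.8


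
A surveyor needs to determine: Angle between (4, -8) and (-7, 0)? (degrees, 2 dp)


u.v = -28, |u| = sqrt(80) = 8.9443, |v| = sqrt(49) = 7
cos(theta) = u.v/(|u||v|) = -28/sqrt(3920) = -0.447214
theta = acos(-0.447214) = 116.57 degrees

116.57 degrees


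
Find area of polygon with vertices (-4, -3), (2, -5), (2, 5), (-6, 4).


Shoelace sum: ((-4)*(-5) - 2*(-3)) + (2*5 - 2*(-5)) + (2*4 - (-6)*5) + ((-6)*(-3) - (-4)*4)
= 118
Area = |118|/2 = 59

59


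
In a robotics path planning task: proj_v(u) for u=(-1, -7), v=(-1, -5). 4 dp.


u.v = 36, |v| = sqrt(26) = 5.099
Scalar projection = u.v / |v| = 36 / sqrt(26) = 7.0602

7.0602


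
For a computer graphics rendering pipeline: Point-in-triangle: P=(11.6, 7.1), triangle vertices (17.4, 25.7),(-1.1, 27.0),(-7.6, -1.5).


Cross products: AB x AP = 351.64, BC x BP = 491.3, CA x CP = -307.24
All same sign? no

No, outside
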